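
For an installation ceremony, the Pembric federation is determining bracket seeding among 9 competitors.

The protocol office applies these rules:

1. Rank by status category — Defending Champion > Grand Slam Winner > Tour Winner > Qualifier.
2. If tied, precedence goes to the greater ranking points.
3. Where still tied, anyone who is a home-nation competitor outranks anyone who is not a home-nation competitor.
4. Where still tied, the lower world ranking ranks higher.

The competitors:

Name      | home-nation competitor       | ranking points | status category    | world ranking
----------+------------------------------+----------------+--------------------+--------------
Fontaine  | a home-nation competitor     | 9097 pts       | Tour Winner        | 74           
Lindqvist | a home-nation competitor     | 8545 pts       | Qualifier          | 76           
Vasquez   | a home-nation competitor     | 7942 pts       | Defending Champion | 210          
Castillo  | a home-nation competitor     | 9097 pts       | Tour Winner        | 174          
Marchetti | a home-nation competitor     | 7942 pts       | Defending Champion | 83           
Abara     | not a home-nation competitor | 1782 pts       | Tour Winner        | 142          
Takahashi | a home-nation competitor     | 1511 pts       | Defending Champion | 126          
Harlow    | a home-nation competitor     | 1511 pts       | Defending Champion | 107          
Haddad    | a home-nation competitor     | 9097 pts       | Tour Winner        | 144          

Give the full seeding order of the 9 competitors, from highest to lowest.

By status category: Marchetti, Vasquez, Harlow and Takahashi (Defending Champion); then Fontaine, Haddad, Castillo and Abara (Tour Winner); then Lindqvist (Qualifier).
Among Marchetti, Vasquez, Harlow and Takahashi, by ranking points (higher first): Marchetti and Vasquez (7942 pts) before Harlow and Takahashi (1511 pts).
Marchetti and Vasquez are each a home-nation competitor, so the next rule applies.
Among Marchetti and Vasquez, by world ranking (lower first): Marchetti (83) before Vasquez (210).
Harlow and Takahashi are each a home-nation competitor, so the next rule applies.
Among Harlow and Takahashi, by world ranking (lower first): Harlow (107) before Takahashi (126).
Among Fontaine, Haddad, Castillo and Abara, by ranking points (higher first): Fontaine, Haddad and Castillo (9097 pts) before Abara (1782 pts).
Fontaine, Haddad and Castillo are each a home-nation competitor, so the next rule applies.
Among Fontaine, Haddad and Castillo, by world ranking (lower first): Fontaine (74) before Haddad (144) before Castillo (174).
Full order: Marchetti, Vasquez, Harlow, Takahashi, Fontaine, Haddad, Castillo, Abara, Lindqvist.

Marchetti, Vasquez, Harlow, Takahashi, Fontaine, Haddad, Castillo, Abara, Lindqvist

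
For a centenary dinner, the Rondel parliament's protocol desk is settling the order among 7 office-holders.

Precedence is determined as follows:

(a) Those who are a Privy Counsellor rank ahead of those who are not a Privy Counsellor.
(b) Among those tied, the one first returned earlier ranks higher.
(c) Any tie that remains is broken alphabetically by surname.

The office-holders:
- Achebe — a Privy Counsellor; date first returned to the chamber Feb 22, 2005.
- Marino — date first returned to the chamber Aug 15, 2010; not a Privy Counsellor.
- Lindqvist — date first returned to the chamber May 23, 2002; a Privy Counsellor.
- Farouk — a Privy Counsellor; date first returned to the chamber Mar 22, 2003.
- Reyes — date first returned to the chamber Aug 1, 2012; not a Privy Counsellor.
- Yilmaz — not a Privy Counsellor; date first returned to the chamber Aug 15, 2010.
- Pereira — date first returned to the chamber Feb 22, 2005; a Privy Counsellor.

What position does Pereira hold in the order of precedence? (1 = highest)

4

By the first rule: Lindqvist, Farouk, Achebe and Pereira (each a Privy Counsellor); then Marino, Yilmaz and Reyes (each not a Privy Counsellor).
Among Lindqvist, Farouk, Achebe and Pereira, by date first returned to the chamber (earlier first): Lindqvist (May 23, 2002) before Farouk (Mar 22, 2003) before Achebe and Pereira (Feb 22, 2005).
Among Achebe and Pereira, alphabetically by surname: Achebe before Pereira.
Among Marino, Yilmaz and Reyes, by date first returned to the chamber (earlier first): Marino and Yilmaz (Aug 15, 2010) before Reyes (Aug 1, 2012).
Among Marino and Yilmaz, alphabetically by surname: Marino before Yilmaz.
Order: Lindqvist, Farouk, Achebe, Pereira, Marino, Yilmaz, Reyes. So position 4.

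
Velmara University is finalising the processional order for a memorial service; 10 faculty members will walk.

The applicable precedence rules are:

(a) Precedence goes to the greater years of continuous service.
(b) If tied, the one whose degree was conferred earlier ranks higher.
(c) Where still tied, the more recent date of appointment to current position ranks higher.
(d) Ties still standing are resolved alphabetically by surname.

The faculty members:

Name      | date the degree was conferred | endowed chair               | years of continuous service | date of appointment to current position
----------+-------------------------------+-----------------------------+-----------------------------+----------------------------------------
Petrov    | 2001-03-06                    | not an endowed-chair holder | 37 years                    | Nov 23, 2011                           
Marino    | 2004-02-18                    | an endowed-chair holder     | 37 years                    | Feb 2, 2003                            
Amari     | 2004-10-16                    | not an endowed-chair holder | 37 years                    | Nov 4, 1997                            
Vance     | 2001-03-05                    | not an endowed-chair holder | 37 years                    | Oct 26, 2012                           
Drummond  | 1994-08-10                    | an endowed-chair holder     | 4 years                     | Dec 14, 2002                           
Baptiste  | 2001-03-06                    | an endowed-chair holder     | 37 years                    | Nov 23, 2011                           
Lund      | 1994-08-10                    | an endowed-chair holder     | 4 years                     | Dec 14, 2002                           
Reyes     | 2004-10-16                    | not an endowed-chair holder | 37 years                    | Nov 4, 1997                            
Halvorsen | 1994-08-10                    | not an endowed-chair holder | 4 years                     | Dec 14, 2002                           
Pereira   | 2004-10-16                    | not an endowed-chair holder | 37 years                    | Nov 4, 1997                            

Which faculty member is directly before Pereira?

By years of continuous service (higher first): Vance, Baptiste, Petrov, Marino, Amari, Pereira and Reyes (each 37 years); then Drummond, Halvorsen and Lund (each 4 years).
Among Vance, Baptiste, Petrov, Marino, Amari, Pereira and Reyes, by date the degree was conferred (earlier first): Vance (2001-03-05) before Baptiste and Petrov (2001-03-06) before Marino (2004-02-18) before Amari, Pereira and Reyes (2004-10-16).
Baptiste and Petrov both have date of appointment to current position Nov 23, 2011, so the next rule applies.
Among Baptiste and Petrov, alphabetically by surname: Baptiste before Petrov.
Amari, Pereira and Reyes all have date of appointment to current position Nov 4, 1997, so the next rule applies.
Among Amari, Pereira and Reyes, alphabetically by surname: Amari before Pereira before Reyes.
Drummond, Halvorsen and Lund all have date the degree was conferred 1994-08-10, so the next rule applies.
Drummond, Halvorsen and Lund all have date of appointment to current position Dec 14, 2002, so the next rule applies.
Among Drummond, Halvorsen and Lund, alphabetically by surname: Drummond before Halvorsen before Lund.
Order: Vance, Baptiste, Petrov, Marino, Amari, Pereira, Reyes, Drummond, Halvorsen, Lund.

Amari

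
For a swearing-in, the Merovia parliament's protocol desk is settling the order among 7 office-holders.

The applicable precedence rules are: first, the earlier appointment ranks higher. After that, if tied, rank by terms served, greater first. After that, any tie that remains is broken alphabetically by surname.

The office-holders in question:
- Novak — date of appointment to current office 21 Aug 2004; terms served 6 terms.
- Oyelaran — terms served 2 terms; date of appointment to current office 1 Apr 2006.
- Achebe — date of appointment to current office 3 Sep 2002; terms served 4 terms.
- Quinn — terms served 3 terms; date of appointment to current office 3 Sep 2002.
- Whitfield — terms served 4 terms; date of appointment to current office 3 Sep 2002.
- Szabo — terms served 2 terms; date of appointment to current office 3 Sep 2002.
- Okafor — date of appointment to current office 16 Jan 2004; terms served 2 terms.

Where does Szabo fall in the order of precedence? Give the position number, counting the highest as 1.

4

By date of appointment to current office (earlier first): Achebe, Whitfield, Quinn and Szabo (each 3 Sep 2002); then Okafor (16 Jan 2004); then Novak (21 Aug 2004); then Oyelaran (1 Apr 2006).
Among Achebe, Whitfield, Quinn and Szabo, by terms served (higher first): Achebe and Whitfield (4 terms) before Quinn (3 terms) before Szabo (2 terms).
Among Achebe and Whitfield, alphabetically by surname: Achebe before Whitfield.
Order: Achebe, Whitfield, Quinn, Szabo, Okafor, Novak, Oyelaran. So position 4.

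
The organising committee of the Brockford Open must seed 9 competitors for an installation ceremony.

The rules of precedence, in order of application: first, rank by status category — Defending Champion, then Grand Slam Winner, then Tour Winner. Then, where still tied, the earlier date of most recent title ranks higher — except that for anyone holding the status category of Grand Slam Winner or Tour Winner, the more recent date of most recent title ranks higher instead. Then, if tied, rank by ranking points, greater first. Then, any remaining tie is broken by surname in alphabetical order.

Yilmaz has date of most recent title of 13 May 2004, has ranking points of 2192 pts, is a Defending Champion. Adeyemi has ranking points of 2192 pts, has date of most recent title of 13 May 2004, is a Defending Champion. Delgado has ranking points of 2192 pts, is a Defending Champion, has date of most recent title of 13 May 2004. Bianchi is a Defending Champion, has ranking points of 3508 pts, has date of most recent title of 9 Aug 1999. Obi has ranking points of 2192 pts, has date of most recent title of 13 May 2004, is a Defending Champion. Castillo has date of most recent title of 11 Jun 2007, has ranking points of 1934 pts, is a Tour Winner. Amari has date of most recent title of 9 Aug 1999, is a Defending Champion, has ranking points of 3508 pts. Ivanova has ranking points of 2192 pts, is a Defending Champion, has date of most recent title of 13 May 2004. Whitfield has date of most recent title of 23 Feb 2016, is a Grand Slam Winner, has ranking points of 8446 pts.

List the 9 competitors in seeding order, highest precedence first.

By status category: Amari, Bianchi, Adeyemi, Delgado, Ivanova, Obi and Yilmaz (Defending Champion); then Whitfield (Grand Slam Winner); then Castillo (Tour Winner).
Among Amari, Bianchi, Adeyemi, Delgado, Ivanova, Obi and Yilmaz, by date of most recent title (earlier first): Amari and Bianchi (9 Aug 1999) before Adeyemi, Delgado, Ivanova, Obi and Yilmaz (13 May 2004).
Amari and Bianchi both have ranking points 3508 pts, so the next rule applies.
Among Amari and Bianchi, alphabetically by surname: Amari before Bianchi.
Adeyemi, Delgado, Ivanova, Obi and Yilmaz all have ranking points 2192 pts, so the next rule applies.
Among Adeyemi, Delgado, Ivanova, Obi and Yilmaz, alphabetically by surname: Adeyemi before Delgado before Ivanova before Obi before Yilmaz.
Full order: Amari, Bianchi, Adeyemi, Delgado, Ivanova, Obi, Yilmaz, Whitfield, Castillo.

Amari, Bianchi, Adeyemi, Delgado, Ivanova, Obi, Yilmaz, Whitfield, Castillo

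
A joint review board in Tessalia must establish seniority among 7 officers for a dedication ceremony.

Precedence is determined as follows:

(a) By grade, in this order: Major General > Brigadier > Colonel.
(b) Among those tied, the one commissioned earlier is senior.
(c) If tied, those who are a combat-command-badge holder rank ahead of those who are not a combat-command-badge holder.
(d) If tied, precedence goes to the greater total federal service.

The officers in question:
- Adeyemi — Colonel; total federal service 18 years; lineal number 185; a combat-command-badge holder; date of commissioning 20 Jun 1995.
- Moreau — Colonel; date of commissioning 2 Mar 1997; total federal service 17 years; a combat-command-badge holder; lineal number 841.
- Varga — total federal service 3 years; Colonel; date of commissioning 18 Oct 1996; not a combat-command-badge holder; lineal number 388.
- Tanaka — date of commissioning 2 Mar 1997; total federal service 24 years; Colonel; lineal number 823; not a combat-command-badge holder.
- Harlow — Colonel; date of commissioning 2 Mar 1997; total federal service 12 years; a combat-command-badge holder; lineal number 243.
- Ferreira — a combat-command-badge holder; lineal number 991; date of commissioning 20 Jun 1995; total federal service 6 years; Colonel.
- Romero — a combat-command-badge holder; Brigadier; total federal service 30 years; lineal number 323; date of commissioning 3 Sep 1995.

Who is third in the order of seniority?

By grade: Romero (Brigadier); then Adeyemi, Ferreira, Varga, Moreau, Harlow and Tanaka (Colonel).
Among Adeyemi, Ferreira, Varga, Moreau, Harlow and Tanaka, by date of commissioning (earlier first): Adeyemi and Ferreira (20 Jun 1995) before Varga (18 Oct 1996) before Moreau, Harlow and Tanaka (2 Mar 1997).
Adeyemi and Ferreira are each a combat-command-badge holder, so the next rule applies.
Among Adeyemi and Ferreira, by total federal service (higher first): Adeyemi (18 years) before Ferreira (6 years).
Among Moreau, Harlow and Tanaka, a combat-command-badge holder before not a combat-command-badge holder: Moreau and Harlow (a combat-command-badge holder) before Tanaka (not a combat-command-badge holder).
Among Moreau and Harlow, by total federal service (higher first): Moreau (17 years) before Harlow (12 years).
Order: Romero, Adeyemi, Ferreira, Varga, Moreau, Harlow, Tanaka.

Ferreira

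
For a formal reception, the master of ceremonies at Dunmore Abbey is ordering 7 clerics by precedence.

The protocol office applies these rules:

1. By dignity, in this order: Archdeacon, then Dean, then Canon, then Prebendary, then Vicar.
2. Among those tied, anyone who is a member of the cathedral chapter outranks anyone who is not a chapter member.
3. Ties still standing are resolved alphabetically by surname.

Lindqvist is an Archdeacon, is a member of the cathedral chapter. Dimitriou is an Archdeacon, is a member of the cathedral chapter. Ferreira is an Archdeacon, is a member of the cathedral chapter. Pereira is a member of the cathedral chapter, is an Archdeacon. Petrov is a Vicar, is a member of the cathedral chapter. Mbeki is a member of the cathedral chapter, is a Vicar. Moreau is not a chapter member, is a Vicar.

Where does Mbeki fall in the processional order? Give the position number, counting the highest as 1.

5

By dignity: Dimitriou, Ferreira, Lindqvist and Pereira (Archdeacon); then Mbeki, Petrov and Moreau (Vicar).
Dimitriou, Ferreira, Lindqvist and Pereira are each a member of the cathedral chapter, so the next rule applies.
Among Dimitriou, Ferreira, Lindqvist and Pereira, alphabetically by surname: Dimitriou before Ferreira before Lindqvist before Pereira.
Among Mbeki, Petrov and Moreau, a member of the cathedral chapter before not a chapter member: Mbeki and Petrov (a member of the cathedral chapter) before Moreau (not a chapter member).
Among Mbeki and Petrov, alphabetically by surname: Mbeki before Petrov.
Order: Dimitriou, Ferreira, Lindqvist, Pereira, Mbeki, Petrov, Moreau. So position 5.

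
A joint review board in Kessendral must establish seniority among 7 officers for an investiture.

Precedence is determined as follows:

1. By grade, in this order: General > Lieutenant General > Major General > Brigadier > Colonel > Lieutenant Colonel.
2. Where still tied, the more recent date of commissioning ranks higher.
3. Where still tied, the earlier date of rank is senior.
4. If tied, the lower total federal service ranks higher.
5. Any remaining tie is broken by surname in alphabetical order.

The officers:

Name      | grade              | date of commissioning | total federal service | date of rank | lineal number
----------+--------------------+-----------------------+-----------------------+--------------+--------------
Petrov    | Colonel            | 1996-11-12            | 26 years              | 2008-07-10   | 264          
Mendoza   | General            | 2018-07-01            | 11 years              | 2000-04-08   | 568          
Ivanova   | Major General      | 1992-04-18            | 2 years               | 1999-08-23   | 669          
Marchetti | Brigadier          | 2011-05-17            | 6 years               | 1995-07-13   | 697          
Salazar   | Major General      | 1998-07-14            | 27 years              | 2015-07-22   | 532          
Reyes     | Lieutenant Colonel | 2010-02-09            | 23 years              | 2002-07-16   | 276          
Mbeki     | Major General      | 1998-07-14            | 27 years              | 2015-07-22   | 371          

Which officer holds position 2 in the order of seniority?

By grade: Mendoza (General); then Mbeki, Salazar and Ivanova (Major General); then Marchetti (Brigadier); then Petrov (Colonel); then Reyes (Lieutenant Colonel).
Among Mbeki, Salazar and Ivanova, by date of commissioning (later first): Mbeki and Salazar (1998-07-14) before Ivanova (1992-04-18).
Mbeki and Salazar both have date of rank 2015-07-22, so the next rule applies.
Mbeki and Salazar both have total federal service 27 years, so the next rule applies.
Among Mbeki and Salazar, alphabetically by surname: Mbeki before Salazar.
Order: Mendoza, Mbeki, Salazar, Ivanova, Marchetti, Petrov, Reyes.

Mbeki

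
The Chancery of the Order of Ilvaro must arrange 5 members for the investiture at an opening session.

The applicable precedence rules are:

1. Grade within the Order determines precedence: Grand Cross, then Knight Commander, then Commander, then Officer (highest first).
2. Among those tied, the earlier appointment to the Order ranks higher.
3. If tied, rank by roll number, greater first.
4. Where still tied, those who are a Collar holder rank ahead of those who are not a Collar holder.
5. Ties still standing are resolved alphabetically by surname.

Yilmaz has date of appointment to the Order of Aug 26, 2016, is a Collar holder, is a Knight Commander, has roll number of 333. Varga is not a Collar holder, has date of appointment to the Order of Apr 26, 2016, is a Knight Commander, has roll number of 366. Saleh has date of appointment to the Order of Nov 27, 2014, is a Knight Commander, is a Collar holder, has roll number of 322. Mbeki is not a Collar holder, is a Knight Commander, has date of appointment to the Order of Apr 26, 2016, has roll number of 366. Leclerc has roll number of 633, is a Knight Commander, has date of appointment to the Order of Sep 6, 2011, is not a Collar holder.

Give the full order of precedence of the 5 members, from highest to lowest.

Leclerc, Saleh, Mbeki, Varga, Yilmaz

By grade within the Order: Leclerc, Saleh, Mbeki, Varga and Yilmaz (Knight Commander).
Among Leclerc, Saleh, Mbeki, Varga and Yilmaz, by date of appointment to the Order (earlier first): Leclerc (Sep 6, 2011) before Saleh (Nov 27, 2014) before Mbeki and Varga (Apr 26, 2016) before Yilmaz (Aug 26, 2016).
Mbeki and Varga both have roll number 366, so the next rule applies.
Mbeki and Varga are each not a Collar holder, so the next rule applies.
Among Mbeki and Varga, alphabetically by surname: Mbeki before Varga.
Full order: Leclerc, Saleh, Mbeki, Varga, Yilmaz.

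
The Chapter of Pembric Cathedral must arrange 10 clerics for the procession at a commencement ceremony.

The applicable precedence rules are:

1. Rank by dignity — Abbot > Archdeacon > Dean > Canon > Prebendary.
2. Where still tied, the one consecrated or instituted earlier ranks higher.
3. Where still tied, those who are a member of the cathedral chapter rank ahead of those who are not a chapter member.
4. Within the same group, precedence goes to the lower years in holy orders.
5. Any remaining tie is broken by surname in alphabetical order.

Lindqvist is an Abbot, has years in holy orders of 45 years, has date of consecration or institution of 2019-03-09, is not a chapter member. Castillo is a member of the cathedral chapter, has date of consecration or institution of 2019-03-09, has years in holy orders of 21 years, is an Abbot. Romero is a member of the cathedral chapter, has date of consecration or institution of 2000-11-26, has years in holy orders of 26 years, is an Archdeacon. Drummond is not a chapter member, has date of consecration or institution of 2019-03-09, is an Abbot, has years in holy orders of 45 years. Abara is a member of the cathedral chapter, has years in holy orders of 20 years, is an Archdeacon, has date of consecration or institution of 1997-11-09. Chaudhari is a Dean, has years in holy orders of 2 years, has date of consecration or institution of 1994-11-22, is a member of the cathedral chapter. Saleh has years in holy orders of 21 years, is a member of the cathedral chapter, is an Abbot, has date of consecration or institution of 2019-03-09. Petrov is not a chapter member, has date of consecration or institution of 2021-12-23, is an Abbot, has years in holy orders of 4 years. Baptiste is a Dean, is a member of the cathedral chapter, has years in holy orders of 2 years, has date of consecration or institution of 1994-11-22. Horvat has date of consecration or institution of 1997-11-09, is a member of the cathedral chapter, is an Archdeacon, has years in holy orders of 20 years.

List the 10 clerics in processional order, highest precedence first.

Castillo, Saleh, Drummond, Lindqvist, Petrov, Abara, Horvat, Romero, Baptiste, Chaudhari

By dignity: Castillo, Saleh, Drummond, Lindqvist and Petrov (Abbot); then Abara, Horvat and Romero (Archdeacon); then Baptiste and Chaudhari (Dean).
Among Castillo, Saleh, Drummond, Lindqvist and Petrov, by date of consecration or institution (earlier first): Castillo, Saleh, Drummond and Lindqvist (2019-03-09) before Petrov (2021-12-23).
Among Castillo, Saleh, Drummond and Lindqvist, a member of the cathedral chapter before not a chapter member: Castillo and Saleh (a member of the cathedral chapter) before Drummond and Lindqvist (not a chapter member).
Castillo and Saleh both have years in holy orders 21 years, so the next rule applies.
Among Castillo and Saleh, alphabetically by surname: Castillo before Saleh.
Drummond and Lindqvist both have years in holy orders 45 years, so the next rule applies.
Among Drummond and Lindqvist, alphabetically by surname: Drummond before Lindqvist.
Among Abara, Horvat and Romero, by date of consecration or institution (earlier first): Abara and Horvat (1997-11-09) before Romero (2000-11-26).
Abara and Horvat are each a member of the cathedral chapter, so the next rule applies.
Abara and Horvat both have years in holy orders 20 years, so the next rule applies.
Among Abara and Horvat, alphabetically by surname: Abara before Horvat.
Baptiste and Chaudhari both have date of consecration or institution 1994-11-22, so the next rule applies.
Baptiste and Chaudhari are each a member of the cathedral chapter, so the next rule applies.
Baptiste and Chaudhari both have years in holy orders 2 years, so the next rule applies.
Among Baptiste and Chaudhari, alphabetically by surname: Baptiste before Chaudhari.
Full order: Castillo, Saleh, Drummond, Lindqvist, Petrov, Abara, Horvat, Romero, Baptiste, Chaudhari.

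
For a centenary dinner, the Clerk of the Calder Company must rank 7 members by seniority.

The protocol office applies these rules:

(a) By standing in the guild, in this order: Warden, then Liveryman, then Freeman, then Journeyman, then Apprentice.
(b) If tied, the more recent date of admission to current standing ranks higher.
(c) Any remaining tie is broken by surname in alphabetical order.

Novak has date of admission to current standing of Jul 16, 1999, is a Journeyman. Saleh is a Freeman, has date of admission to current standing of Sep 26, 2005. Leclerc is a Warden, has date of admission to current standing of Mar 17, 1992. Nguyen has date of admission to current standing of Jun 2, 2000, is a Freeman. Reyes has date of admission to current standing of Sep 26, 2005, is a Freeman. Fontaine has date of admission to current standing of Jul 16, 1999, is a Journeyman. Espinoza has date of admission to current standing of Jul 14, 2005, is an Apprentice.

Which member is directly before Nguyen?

Saleh

By standing in the guild: Leclerc (Warden); then Reyes, Saleh and Nguyen (Freeman); then Fontaine and Novak (Journeyman); then Espinoza (Apprentice).
Among Reyes, Saleh and Nguyen, by date of admission to current standing (later first): Reyes and Saleh (Sep 26, 2005) before Nguyen (Jun 2, 2000).
Among Reyes and Saleh, alphabetically by surname: Reyes before Saleh.
Fontaine and Novak both have date of admission to current standing Jul 16, 1999, so the next rule applies.
Among Fontaine and Novak, alphabetically by surname: Fontaine before Novak.
Order: Leclerc, Reyes, Saleh, Nguyen, Fontaine, Novak, Espinoza.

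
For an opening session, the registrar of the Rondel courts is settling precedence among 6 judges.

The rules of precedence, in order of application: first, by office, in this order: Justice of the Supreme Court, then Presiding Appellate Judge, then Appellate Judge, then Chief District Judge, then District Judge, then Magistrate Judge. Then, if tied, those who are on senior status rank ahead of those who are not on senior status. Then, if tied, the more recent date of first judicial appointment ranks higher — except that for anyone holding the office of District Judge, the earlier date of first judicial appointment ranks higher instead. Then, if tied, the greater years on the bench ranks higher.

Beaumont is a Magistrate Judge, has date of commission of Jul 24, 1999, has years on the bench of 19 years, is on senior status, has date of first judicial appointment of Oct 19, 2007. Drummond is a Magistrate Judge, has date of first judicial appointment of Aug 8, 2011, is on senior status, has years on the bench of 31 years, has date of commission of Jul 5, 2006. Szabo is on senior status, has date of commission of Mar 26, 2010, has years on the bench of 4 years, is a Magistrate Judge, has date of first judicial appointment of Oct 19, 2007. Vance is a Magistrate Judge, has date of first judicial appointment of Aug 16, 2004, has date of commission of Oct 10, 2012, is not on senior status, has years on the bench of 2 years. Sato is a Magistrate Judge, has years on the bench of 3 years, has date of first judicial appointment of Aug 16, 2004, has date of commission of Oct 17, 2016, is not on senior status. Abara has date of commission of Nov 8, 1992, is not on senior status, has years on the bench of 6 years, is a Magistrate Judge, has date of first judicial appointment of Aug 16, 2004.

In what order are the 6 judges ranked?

Drummond, Beaumont, Szabo, Abara, Sato, Vance

By office: Drummond, Beaumont, Szabo, Abara, Sato and Vance (Magistrate Judge).
Among Drummond, Beaumont, Szabo, Abara, Sato and Vance, on senior status before not on senior status: Drummond, Beaumont and Szabo (on senior status) before Abara, Sato and Vance (not on senior status).
Among Drummond, Beaumont and Szabo, by date of first judicial appointment (later first): Drummond (Aug 8, 2011) before Beaumont and Szabo (Oct 19, 2007).
Among Beaumont and Szabo, by years on the bench (higher first): Beaumont (19 years) before Szabo (4 years).
Abara, Sato and Vance all have date of first judicial appointment Aug 16, 2004, so the next rule applies.
Among Abara, Sato and Vance, by years on the bench (higher first): Abara (6 years) before Sato (3 years) before Vance (2 years).
Full order: Drummond, Beaumont, Szabo, Abara, Sato, Vance.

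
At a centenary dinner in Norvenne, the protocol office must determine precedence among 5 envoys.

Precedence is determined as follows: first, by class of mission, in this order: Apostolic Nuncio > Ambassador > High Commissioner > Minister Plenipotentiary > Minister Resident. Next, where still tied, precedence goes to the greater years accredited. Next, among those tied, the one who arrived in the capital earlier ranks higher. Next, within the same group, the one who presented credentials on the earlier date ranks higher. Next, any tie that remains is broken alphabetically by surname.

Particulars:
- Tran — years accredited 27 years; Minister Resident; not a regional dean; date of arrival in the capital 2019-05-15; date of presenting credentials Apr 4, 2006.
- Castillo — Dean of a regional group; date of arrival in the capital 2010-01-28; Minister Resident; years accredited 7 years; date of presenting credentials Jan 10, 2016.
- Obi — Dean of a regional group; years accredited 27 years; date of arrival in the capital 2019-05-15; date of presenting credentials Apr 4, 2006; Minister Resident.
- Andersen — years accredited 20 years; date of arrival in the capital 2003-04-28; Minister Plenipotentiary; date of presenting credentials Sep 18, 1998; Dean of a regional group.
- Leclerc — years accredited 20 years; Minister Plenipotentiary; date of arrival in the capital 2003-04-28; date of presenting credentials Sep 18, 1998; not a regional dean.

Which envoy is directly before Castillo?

Tran

By class of mission: Andersen and Leclerc (Minister Plenipotentiary); then Obi, Tran and Castillo (Minister Resident).
Andersen and Leclerc both have years accredited 20 years, so the next rule applies.
Andersen and Leclerc both have date of arrival in the capital 2003-04-28, so the next rule applies.
Andersen and Leclerc both have date of presenting credentials Sep 18, 1998, so the next rule applies.
Among Andersen and Leclerc, alphabetically by surname: Andersen before Leclerc.
Among Obi, Tran and Castillo, by years accredited (higher first): Obi and Tran (27 years) before Castillo (7 years).
Obi and Tran both have date of arrival in the capital 2019-05-15, so the next rule applies.
Obi and Tran both have date of presenting credentials Apr 4, 2006, so the next rule applies.
Among Obi and Tran, alphabetically by surname: Obi before Tran.
Order: Andersen, Leclerc, Obi, Tran, Castillo.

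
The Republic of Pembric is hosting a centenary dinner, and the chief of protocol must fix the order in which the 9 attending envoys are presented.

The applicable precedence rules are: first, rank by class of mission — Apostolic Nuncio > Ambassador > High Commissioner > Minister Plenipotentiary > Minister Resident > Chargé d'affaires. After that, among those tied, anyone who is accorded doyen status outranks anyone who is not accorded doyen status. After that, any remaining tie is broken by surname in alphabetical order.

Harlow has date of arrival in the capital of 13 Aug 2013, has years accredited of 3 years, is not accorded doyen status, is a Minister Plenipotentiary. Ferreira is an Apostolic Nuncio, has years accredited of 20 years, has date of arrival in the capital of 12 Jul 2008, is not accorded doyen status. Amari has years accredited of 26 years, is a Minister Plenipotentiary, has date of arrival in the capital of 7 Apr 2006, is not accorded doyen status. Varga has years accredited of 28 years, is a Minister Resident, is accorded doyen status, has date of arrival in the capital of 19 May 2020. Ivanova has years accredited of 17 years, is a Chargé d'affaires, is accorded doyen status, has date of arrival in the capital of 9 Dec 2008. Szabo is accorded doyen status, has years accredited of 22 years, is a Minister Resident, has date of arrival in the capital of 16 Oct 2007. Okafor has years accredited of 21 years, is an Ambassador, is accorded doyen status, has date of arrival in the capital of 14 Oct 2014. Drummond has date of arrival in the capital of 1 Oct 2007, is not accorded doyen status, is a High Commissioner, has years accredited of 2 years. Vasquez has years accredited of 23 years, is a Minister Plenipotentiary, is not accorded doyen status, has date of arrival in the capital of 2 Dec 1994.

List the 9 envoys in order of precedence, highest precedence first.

Ferreira, Okafor, Drummond, Amari, Harlow, Vasquez, Szabo, Varga, Ivanova

By class of mission: Ferreira (Apostolic Nuncio); then Okafor (Ambassador); then Drummond (High Commissioner); then Amari, Harlow and Vasquez (Minister Plenipotentiary); then Szabo and Varga (Minister Resident); then Ivanova (Chargé d'affaires).
Amari, Harlow and Vasquez are each not accorded doyen status, so the next rule applies.
Among Amari, Harlow and Vasquez, alphabetically by surname: Amari before Harlow before Vasquez.
Szabo and Varga are each accorded doyen status, so the next rule applies.
Among Szabo and Varga, alphabetically by surname: Szabo before Varga.
Full order: Ferreira, Okafor, Drummond, Amari, Harlow, Vasquez, Szabo, Varga, Ivanova.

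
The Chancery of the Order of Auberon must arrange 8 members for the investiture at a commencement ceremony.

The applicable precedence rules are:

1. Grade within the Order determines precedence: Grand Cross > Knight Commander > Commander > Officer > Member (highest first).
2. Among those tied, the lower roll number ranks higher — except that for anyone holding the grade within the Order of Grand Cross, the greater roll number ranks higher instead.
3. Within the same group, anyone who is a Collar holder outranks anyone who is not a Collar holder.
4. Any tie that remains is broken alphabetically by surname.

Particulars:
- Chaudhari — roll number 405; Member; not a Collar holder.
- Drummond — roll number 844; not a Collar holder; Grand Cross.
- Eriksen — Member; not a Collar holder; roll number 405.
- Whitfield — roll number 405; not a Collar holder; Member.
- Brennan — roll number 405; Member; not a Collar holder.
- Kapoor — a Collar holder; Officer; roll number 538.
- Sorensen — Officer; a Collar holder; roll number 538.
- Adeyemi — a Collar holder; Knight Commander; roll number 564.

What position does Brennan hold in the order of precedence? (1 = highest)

5

By grade within the Order: Drummond (Grand Cross); then Adeyemi (Knight Commander); then Kapoor and Sorensen (Officer); then Brennan, Chaudhari, Eriksen and Whitfield (Member).
Kapoor and Sorensen both have roll number 538, so the next rule applies.
Kapoor and Sorensen are each a Collar holder, so the next rule applies.
Among Kapoor and Sorensen, alphabetically by surname: Kapoor before Sorensen.
Brennan, Chaudhari, Eriksen and Whitfield all have roll number 405, so the next rule applies.
Brennan, Chaudhari, Eriksen and Whitfield are each not a Collar holder, so the next rule applies.
Among Brennan, Chaudhari, Eriksen and Whitfield, alphabetically by surname: Brennan before Chaudhari before Eriksen before Whitfield.
Order: Drummond, Adeyemi, Kapoor, Sorensen, Brennan, Chaudhari, Eriksen, Whitfield. So position 5.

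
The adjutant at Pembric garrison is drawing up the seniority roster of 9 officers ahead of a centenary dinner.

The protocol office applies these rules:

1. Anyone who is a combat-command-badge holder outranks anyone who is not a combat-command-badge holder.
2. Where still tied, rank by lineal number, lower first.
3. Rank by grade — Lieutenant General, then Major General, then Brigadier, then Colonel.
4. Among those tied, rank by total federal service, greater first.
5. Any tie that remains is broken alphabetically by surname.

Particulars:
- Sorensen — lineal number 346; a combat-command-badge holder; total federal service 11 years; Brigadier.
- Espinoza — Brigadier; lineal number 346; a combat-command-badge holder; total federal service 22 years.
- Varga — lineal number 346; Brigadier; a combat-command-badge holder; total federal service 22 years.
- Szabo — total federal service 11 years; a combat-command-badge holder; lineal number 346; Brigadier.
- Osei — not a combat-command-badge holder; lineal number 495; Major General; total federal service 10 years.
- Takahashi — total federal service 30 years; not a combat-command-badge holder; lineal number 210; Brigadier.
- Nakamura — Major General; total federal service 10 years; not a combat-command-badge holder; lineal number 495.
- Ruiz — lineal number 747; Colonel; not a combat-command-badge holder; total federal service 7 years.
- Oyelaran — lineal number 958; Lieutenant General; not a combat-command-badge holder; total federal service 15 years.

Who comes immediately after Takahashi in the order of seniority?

Nakamura

By the first rule: Espinoza, Varga, Sorensen and Szabo (each a combat-command-badge holder); then Takahashi, Nakamura, Osei, Ruiz and Oyelaran (each not a combat-command-badge holder).
Espinoza, Varga, Sorensen and Szabo all have lineal number 346, so the next rule applies.
Espinoza, Varga, Sorensen and Szabo are each Brigadier, so the next rule applies.
Among Espinoza, Varga, Sorensen and Szabo, by total federal service (higher first): Espinoza and Varga (22 years) before Sorensen and Szabo (11 years).
Among Espinoza and Varga, alphabetically by surname: Espinoza before Varga.
Among Sorensen and Szabo, alphabetically by surname: Sorensen before Szabo.
Among Takahashi, Nakamura, Osei, Ruiz and Oyelaran, by lineal number (lower first): Takahashi (210) before Nakamura and Osei (495) before Ruiz (747) before Oyelaran (958).
Nakamura and Osei are each Major General, so the next rule applies.
Nakamura and Osei both have total federal service 10 years, so the next rule applies.
Among Nakamura and Osei, alphabetically by surname: Nakamura before Osei.
Order: Espinoza, Varga, Sorensen, Szabo, Takahashi, Nakamura, Osei, Ruiz, Oyelaran.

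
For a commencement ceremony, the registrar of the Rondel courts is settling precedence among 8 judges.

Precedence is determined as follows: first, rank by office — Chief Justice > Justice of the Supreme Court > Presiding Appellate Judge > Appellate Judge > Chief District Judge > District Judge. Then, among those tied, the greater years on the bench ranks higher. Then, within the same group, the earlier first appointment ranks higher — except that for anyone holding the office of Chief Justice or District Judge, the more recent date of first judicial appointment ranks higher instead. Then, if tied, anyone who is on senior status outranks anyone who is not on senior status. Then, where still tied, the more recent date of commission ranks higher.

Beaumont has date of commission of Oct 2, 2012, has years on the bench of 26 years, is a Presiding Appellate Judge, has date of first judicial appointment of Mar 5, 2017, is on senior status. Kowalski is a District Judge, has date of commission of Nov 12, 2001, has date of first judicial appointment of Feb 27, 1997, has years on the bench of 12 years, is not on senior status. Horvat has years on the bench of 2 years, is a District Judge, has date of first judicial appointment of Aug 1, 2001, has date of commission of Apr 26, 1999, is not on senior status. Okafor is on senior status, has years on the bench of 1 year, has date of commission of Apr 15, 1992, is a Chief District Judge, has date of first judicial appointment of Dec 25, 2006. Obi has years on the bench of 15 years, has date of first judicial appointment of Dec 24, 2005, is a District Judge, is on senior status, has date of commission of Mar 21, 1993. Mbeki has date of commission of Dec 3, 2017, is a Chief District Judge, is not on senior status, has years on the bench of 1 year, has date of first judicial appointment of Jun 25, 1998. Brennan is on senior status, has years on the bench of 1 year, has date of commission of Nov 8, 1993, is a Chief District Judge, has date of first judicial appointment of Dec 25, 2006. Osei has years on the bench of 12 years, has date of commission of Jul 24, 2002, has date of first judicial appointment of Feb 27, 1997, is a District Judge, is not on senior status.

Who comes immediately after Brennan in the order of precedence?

By office: Beaumont (Presiding Appellate Judge); then Mbeki, Brennan and Okafor (Chief District Judge); then Obi, Osei, Kowalski and Horvat (District Judge).
Mbeki, Brennan and Okafor all have years on the bench 1 year, so the next rule applies.
Among Mbeki, Brennan and Okafor, by date of first judicial appointment (earlier first): Mbeki (Jun 25, 1998) before Brennan and Okafor (Dec 25, 2006).
Brennan and Okafor are each on senior status, so the next rule applies.
Among Brennan and Okafor, by date of commission (later first): Brennan (Nov 8, 1993) before Okafor (Apr 15, 1992).
Among Obi, Osei, Kowalski and Horvat, by years on the bench (higher first): Obi (15 years) before Osei and Kowalski (12 years) before Horvat (2 years).
Osei and Kowalski both have date of first judicial appointment Feb 27, 1997, so the next rule applies.
Osei and Kowalski are each not on senior status, so the next rule applies.
Among Osei and Kowalski, by date of commission (later first): Osei (Jul 24, 2002) before Kowalski (Nov 12, 2001).
Order: Beaumont, Mbeki, Brennan, Okafor, Obi, Osei, Kowalski, Horvat.

Okafor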